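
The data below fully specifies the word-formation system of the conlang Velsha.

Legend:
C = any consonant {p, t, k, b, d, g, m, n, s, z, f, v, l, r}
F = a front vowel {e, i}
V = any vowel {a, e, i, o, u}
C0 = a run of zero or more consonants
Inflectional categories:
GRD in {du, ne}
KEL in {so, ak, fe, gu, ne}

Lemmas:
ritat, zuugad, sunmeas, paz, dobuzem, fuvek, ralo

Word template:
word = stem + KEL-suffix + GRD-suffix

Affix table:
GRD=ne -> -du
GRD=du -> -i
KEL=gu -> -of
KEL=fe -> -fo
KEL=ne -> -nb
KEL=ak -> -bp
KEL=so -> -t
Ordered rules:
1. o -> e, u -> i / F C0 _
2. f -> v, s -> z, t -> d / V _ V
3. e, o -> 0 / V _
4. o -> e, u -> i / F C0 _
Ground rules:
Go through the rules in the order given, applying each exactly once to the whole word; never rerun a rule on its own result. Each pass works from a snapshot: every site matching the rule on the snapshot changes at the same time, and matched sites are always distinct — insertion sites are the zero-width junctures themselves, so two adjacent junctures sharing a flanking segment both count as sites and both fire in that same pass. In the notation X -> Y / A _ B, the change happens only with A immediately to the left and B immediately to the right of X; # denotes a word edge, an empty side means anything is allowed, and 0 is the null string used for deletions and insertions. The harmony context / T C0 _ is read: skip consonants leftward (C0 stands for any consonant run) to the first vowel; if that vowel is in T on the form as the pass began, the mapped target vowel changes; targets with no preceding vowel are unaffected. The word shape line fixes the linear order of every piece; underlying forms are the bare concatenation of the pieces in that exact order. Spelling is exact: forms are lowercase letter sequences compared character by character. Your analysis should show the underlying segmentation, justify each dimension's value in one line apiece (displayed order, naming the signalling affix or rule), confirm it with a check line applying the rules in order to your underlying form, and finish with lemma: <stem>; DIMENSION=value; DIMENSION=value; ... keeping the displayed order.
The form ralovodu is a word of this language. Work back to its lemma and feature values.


underlying: ralo-fo-du
GRD=ne - signalled by the affix -du
KEL=fe - signalled by the affix -fo
check: ralofodu -> ralofodu -> ralovodu -> ralovodu -> ralovodu
lemma: ralo; GRD=ne; KEL=fe


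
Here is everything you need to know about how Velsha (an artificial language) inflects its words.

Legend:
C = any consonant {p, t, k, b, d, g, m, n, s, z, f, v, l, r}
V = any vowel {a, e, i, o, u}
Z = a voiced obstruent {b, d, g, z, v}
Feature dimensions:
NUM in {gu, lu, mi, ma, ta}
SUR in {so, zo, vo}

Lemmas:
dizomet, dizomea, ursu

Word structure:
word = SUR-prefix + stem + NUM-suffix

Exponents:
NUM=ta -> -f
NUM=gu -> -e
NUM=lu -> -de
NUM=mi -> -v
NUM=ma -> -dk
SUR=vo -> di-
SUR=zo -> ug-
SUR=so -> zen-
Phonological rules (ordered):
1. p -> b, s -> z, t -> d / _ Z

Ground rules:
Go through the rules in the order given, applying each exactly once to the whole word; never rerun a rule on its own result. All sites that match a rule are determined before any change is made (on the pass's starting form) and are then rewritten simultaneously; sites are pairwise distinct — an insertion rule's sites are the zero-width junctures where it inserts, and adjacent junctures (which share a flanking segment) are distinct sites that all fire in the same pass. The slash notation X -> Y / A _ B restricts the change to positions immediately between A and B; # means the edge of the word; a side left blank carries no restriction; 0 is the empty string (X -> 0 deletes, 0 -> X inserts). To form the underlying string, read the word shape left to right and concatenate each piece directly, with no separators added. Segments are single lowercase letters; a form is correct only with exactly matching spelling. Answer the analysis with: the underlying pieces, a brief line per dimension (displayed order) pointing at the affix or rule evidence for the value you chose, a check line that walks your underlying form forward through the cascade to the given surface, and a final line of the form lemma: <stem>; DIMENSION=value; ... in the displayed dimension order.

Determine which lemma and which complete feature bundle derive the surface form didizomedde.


underlying: di-dizomet-de
NUM=lu - signalled by the affix -de
SUR=vo - signalled by the affix di-
check: didizometde -> didizomedde
lemma: dizomet; NUM=lu; SUR=vo


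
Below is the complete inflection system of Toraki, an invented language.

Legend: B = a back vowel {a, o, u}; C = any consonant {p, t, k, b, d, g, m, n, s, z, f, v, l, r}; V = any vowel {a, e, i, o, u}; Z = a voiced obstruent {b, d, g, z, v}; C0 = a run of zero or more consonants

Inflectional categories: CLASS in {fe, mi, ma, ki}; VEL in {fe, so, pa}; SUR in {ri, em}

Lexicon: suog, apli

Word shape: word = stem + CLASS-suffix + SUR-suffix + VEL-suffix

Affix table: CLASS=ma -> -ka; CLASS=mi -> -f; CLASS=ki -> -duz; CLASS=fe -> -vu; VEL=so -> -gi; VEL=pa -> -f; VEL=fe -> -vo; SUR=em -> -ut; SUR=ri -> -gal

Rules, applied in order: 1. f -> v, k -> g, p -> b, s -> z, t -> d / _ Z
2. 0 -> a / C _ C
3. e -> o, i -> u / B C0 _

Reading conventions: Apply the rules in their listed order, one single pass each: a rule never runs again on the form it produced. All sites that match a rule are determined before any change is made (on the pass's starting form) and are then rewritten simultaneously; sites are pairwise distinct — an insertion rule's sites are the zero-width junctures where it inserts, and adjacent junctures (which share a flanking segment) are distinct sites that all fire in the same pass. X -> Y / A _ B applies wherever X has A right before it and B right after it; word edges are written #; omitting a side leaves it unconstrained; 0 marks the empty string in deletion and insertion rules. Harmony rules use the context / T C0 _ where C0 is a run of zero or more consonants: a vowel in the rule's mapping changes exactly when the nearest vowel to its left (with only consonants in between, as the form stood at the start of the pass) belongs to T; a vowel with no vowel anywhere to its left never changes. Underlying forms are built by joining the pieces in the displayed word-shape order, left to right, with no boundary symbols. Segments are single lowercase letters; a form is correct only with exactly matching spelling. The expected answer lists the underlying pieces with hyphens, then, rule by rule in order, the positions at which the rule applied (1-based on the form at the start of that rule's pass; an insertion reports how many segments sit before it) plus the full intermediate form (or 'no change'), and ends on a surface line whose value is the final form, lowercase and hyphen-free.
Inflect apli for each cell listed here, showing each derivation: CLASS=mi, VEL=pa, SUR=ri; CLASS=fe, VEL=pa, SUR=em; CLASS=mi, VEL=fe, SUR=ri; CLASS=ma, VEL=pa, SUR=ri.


cell CLASS=mi, VEL=pa, SUR=ri:
underlying: apli-f-gal-f
1. f -> v, k -> g, p -> b, s -> z, t -> d / _ Z: fires at position(s) 5: aplivgalf
2. 0 -> a / C _ C: inserts after position(s) 2, 5, 8: apalivagalaf
3. e -> o, i -> u / B C0 _: fires at position(s) 5: apaluvagalaf
surface: apaluvagalaf

cell CLASS=fe, VEL=pa, SUR=em:
underlying: apli-vu-ut-f
1. f -> v, k -> g, p -> b, s -> z, t -> d / _ Z: no change
2. 0 -> a / C _ C: inserts after position(s) 2, 8: apalivuutaf
3. e -> o, i -> u / B C0 _: fires at position(s) 5: apaluvuutaf
surface: apaluvuutaf

cell CLASS=mi, VEL=fe, SUR=ri:
underlying: apli-f-gal-vo
1. f -> v, k -> g, p -> b, s -> z, t -> d / _ Z: fires at position(s) 5: aplivgalvo
2. 0 -> a / C _ C: inserts after position(s) 2, 5, 8: apalivagalavo
3. e -> o, i -> u / B C0 _: fires at position(s) 5: apaluvagalavo
surface: apaluvagalavo

cell CLASS=ma, VEL=pa, SUR=ri:
underlying: apli-ka-gal-f
1. f -> v, k -> g, p -> b, s -> z, t -> d / _ Z: no change
2. 0 -> a / C _ C: inserts after position(s) 2, 9: apalikagalaf
3. e -> o, i -> u / B C0 _: fires at position(s) 5: apalukagalaf
surface: apalukagalaf


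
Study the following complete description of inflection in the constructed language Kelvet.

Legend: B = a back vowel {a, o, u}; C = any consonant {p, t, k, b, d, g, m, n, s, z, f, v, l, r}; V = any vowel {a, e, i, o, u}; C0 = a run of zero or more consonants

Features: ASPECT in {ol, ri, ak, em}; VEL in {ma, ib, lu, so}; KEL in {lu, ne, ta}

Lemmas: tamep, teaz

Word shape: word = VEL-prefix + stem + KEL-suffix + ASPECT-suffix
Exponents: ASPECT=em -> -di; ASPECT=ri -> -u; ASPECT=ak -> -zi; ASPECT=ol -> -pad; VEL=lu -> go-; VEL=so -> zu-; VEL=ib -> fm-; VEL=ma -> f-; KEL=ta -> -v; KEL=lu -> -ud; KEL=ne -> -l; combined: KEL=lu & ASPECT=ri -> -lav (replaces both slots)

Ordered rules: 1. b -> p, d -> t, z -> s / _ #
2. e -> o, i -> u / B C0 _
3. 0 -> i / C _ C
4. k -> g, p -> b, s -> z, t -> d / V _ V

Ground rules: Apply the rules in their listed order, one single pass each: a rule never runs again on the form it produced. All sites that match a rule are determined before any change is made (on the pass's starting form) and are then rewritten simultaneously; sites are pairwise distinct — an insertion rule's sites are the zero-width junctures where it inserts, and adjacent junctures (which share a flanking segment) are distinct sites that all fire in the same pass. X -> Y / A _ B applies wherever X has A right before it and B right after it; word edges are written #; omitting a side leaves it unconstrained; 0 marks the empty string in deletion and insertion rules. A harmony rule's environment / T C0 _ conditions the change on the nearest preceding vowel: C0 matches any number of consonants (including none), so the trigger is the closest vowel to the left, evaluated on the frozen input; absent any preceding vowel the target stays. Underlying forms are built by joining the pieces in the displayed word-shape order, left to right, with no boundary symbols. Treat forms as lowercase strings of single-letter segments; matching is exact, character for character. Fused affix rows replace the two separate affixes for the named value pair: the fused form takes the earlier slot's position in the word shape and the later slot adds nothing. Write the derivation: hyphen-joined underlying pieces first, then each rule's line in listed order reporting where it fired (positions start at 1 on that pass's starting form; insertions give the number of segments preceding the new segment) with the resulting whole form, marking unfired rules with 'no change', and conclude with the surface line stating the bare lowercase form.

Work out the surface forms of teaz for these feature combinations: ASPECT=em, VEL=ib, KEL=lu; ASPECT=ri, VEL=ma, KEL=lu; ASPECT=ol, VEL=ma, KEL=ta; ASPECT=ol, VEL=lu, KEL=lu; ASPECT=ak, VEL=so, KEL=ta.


cell ASPECT=em, VEL=ib, KEL=lu:
underlying: fm-teaz-ud-di
1. b -> p, d -> t, z -> s / _ #: no change
2. e -> o, i -> u / B C0 _: fires at position(s) 10: fmteazuddu
3. 0 -> i / C _ C: inserts after position(s) 1, 2, 8: fimiteazudidu
4. k -> g, p -> b, s -> z, t -> d / V _ V: fires at position(s) 5: fimideazudidu
surface: fimideazudidu

cell ASPECT=ri, VEL=ma, KEL=lu:
underlying: f-teaz-lav
1. b -> p, d -> t, z -> s / _ #: no change
2. e -> o, i -> u / B C0 _: no change
3. 0 -> i / C _ C: inserts after position(s) 1, 5: fiteazilav
4. k -> g, p -> b, s -> z, t -> d / V _ V: fires at position(s) 3: fideazilav
surface: fideazilav

cell ASPECT=ol, VEL=ma, KEL=ta:
underlying: f-teaz-v-pad
1. b -> p, d -> t, z -> s / _ #: fires at position(s) 9: fteazvpat
2. e -> o, i -> u / B C0 _: no change
3. 0 -> i / C _ C: inserts after position(s) 1, 5, 6: fiteazivipat
4. k -> g, p -> b, s -> z, t -> d / V _ V: fires at position(s) 3, 10: fideazivibat
surface: fideazivibat

cell ASPECT=ol, VEL=lu, KEL=lu:
underlying: go-teaz-ud-pad
1. b -> p, d -> t, z -> s / _ #: fires at position(s) 11: goteazudpat
2. e -> o, i -> u / B C0 _: fires at position(s) 4: gotoazudpat
3. 0 -> i / C _ C: inserts after position(s) 8: gotoazudipat
4. k -> g, p -> b, s -> z, t -> d / V _ V: fires at position(s) 3, 10: godoazudibat
surface: godoazudibat

cell ASPECT=ak, VEL=so, KEL=ta:
underlying: zu-teaz-v-zi
1. b -> p, d -> t, z -> s / _ #: no change
2. e -> o, i -> u / B C0 _: fires at position(s) 4, 9: zutoazvzu
3. 0 -> i / C _ C: inserts after position(s) 6, 7: zutoazivizu
4. k -> g, p -> b, s -> z, t -> d / V _ V: fires at position(s) 3: zudoazivizu
surface: zudoazivizu


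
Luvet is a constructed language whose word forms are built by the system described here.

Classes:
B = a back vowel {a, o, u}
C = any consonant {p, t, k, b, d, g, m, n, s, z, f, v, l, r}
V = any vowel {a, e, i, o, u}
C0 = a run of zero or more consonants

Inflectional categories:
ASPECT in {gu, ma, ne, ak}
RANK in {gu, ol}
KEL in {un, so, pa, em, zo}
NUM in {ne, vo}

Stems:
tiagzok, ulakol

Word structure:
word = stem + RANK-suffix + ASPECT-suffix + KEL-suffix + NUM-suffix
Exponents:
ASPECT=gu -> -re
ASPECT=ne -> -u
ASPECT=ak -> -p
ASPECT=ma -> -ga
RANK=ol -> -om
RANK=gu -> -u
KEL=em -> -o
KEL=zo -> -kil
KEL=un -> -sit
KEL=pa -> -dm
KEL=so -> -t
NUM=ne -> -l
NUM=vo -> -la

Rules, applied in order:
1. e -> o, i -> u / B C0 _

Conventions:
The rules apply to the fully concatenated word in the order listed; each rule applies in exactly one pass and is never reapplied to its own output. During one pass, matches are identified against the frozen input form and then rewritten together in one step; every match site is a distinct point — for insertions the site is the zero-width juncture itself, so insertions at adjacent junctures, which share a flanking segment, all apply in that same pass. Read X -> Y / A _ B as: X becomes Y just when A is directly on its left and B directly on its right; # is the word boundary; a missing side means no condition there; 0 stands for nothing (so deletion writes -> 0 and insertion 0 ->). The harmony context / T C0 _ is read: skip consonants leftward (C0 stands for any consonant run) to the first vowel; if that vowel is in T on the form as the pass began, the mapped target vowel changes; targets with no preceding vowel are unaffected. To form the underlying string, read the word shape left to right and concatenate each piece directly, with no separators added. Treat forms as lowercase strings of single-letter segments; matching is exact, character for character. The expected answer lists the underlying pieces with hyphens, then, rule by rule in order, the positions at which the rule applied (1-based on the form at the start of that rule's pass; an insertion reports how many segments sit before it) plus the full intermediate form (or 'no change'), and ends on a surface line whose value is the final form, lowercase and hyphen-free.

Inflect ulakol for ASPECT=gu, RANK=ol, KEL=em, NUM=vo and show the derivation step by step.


underlying: ulakol-om-re-o-la
1. e -> o, i -> u / B C0 _: fires at position(s) 10: ulakolomroola
surface: ulakolomroola


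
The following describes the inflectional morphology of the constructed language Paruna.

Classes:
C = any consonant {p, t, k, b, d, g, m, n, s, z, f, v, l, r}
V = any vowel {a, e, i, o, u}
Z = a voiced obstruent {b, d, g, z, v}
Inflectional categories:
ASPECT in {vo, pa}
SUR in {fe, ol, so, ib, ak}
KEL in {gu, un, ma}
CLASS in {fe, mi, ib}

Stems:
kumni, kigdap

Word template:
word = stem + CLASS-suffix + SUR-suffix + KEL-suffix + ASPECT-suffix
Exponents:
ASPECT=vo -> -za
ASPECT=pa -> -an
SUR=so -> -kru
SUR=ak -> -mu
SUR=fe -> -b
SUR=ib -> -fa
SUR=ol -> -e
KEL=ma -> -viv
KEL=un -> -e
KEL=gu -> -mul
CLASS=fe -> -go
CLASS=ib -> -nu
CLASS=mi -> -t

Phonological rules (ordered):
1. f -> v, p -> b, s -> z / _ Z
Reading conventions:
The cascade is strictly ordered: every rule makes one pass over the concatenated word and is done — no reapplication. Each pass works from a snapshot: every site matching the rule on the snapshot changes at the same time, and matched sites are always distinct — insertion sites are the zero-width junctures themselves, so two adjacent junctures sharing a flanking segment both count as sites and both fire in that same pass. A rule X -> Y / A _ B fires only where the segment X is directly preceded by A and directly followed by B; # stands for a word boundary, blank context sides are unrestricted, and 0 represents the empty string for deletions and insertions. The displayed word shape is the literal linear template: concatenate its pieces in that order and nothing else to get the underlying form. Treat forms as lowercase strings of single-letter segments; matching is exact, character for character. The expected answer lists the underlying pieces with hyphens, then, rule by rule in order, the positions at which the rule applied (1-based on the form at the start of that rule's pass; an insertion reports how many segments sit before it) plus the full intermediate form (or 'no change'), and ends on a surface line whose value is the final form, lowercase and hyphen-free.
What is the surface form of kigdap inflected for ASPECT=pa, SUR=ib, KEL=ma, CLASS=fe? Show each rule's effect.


underlying: kigdap-go-fa-viv-an
1. f -> v, p -> b, s -> z / _ Z: fires at position(s) 6: kigdabgofavivan
surface: kigdabgofavivan


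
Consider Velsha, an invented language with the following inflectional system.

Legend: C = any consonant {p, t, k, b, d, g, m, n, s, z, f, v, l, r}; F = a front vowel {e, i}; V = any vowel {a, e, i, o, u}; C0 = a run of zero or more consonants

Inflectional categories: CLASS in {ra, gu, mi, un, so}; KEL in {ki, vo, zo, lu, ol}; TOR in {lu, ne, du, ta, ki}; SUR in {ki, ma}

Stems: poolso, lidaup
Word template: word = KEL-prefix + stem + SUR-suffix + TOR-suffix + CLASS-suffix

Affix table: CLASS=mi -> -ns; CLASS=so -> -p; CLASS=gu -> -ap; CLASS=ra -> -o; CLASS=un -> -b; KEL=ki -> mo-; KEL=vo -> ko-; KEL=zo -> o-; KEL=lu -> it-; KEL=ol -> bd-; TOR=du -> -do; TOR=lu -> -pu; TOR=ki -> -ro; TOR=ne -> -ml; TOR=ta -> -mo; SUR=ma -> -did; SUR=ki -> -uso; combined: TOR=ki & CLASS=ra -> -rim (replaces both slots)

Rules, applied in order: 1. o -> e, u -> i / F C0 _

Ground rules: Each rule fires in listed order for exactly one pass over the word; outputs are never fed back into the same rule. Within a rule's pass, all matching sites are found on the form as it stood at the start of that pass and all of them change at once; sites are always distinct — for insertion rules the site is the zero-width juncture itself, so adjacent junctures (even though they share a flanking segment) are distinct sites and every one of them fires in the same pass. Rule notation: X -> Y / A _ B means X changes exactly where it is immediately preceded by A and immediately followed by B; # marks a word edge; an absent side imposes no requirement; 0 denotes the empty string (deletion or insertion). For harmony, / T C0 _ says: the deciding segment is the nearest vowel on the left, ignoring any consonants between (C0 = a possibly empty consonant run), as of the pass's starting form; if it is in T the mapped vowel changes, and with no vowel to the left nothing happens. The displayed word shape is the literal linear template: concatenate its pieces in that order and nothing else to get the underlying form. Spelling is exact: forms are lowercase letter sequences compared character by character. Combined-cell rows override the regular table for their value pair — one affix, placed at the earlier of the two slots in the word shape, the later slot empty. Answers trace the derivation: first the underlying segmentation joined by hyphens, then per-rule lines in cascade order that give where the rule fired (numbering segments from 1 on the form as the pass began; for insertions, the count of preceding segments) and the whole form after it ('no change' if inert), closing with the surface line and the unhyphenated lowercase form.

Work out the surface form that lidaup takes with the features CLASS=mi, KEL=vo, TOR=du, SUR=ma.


underlying: ko-lidaup-did-do-ns
1. o -> e, u -> i / F C0 _: fires at position(s) 13: kolidaupdiddens
surface: kolidaupdiddens


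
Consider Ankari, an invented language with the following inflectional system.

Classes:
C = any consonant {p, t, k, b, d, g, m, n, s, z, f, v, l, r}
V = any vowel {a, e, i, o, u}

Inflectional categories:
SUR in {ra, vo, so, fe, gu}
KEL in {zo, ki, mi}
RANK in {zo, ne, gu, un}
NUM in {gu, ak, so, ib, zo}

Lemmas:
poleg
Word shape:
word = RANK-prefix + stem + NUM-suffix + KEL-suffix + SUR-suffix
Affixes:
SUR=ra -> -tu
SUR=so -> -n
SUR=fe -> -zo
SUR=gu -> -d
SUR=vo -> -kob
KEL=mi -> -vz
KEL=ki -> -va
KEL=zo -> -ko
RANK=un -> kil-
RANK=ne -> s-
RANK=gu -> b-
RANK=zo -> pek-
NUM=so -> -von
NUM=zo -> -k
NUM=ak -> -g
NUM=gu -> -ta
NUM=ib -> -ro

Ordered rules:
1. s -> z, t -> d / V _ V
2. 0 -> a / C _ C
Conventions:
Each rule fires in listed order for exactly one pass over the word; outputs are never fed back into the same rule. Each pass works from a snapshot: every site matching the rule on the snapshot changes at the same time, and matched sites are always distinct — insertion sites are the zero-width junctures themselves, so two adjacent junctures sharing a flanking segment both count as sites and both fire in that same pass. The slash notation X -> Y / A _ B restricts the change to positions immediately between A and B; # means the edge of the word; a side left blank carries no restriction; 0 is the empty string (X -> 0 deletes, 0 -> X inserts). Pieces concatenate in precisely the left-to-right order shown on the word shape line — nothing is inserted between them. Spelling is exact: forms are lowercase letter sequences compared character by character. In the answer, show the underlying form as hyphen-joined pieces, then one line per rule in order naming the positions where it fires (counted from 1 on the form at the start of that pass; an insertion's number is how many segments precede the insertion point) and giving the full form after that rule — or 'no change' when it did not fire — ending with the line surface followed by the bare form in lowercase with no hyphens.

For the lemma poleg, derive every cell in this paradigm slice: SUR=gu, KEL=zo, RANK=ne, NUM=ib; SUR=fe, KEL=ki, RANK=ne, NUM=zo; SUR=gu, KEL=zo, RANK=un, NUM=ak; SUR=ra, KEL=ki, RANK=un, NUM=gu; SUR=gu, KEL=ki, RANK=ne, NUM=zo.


cell SUR=gu, KEL=zo, RANK=ne, NUM=ib:
underlying: s-poleg-ro-ko-d
1. s -> z, t -> d / V _ V: no change
2. 0 -> a / C _ C: inserts after position(s) 1, 6: sapolegarokod
surface: sapolegarokod

cell SUR=fe, KEL=ki, RANK=ne, NUM=zo:
underlying: s-poleg-k-va-zo
1. s -> z, t -> d / V _ V: no change
2. 0 -> a / C _ C: inserts after position(s) 1, 6, 7: sapolegakavazo
surface: sapolegakavazo

cell SUR=gu, KEL=zo, RANK=un, NUM=ak:
underlying: kil-poleg-g-ko-d
1. s -> z, t -> d / V _ V: no change
2. 0 -> a / C _ C: inserts after position(s) 3, 8, 9: kilapolegagakod
surface: kilapolegagakod

cell SUR=ra, KEL=ki, RANK=un, NUM=gu:
underlying: kil-poleg-ta-va-tu
1. s -> z, t -> d / V _ V: fires at position(s) 13: kilpolegtavadu
2. 0 -> a / C _ C: inserts after position(s) 3, 8: kilapolegatavadu
surface: kilapolegatavadu

cell SUR=gu, KEL=ki, RANK=ne, NUM=zo:
underlying: s-poleg-k-va-d
1. s -> z, t -> d / V _ V: no change
2. 0 -> a / C _ C: inserts after position(s) 1, 6, 7: sapolegakavad
surface: sapolegakavad


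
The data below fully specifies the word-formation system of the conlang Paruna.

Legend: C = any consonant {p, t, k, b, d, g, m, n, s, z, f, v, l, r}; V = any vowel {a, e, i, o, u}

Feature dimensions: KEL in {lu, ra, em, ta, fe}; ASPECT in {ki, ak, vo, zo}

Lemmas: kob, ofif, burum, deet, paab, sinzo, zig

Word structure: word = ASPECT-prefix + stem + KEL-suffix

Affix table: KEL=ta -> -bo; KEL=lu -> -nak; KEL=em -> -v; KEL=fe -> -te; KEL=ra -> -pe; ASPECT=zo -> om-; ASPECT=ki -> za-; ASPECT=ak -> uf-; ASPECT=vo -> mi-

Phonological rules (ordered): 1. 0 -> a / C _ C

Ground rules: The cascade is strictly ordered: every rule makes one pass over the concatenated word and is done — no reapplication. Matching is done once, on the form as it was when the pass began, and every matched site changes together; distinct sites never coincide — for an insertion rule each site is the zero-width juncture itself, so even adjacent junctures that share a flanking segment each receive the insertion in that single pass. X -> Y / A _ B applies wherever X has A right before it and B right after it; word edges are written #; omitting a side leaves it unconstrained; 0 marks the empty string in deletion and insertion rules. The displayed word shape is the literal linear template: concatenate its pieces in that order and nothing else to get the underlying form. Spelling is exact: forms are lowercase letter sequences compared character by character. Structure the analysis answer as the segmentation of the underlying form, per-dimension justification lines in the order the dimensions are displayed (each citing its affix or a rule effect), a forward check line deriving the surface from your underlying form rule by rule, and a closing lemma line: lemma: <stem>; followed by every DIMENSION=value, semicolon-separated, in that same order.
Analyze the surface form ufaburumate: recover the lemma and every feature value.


underlying: uf-burum-te
KEL=fe - signalled by the affix -te
ASPECT=ak - signalled by the affix uf-
check: ufburumte -> ufaburumate
lemma: burum; KEL=fe; ASPECT=ak


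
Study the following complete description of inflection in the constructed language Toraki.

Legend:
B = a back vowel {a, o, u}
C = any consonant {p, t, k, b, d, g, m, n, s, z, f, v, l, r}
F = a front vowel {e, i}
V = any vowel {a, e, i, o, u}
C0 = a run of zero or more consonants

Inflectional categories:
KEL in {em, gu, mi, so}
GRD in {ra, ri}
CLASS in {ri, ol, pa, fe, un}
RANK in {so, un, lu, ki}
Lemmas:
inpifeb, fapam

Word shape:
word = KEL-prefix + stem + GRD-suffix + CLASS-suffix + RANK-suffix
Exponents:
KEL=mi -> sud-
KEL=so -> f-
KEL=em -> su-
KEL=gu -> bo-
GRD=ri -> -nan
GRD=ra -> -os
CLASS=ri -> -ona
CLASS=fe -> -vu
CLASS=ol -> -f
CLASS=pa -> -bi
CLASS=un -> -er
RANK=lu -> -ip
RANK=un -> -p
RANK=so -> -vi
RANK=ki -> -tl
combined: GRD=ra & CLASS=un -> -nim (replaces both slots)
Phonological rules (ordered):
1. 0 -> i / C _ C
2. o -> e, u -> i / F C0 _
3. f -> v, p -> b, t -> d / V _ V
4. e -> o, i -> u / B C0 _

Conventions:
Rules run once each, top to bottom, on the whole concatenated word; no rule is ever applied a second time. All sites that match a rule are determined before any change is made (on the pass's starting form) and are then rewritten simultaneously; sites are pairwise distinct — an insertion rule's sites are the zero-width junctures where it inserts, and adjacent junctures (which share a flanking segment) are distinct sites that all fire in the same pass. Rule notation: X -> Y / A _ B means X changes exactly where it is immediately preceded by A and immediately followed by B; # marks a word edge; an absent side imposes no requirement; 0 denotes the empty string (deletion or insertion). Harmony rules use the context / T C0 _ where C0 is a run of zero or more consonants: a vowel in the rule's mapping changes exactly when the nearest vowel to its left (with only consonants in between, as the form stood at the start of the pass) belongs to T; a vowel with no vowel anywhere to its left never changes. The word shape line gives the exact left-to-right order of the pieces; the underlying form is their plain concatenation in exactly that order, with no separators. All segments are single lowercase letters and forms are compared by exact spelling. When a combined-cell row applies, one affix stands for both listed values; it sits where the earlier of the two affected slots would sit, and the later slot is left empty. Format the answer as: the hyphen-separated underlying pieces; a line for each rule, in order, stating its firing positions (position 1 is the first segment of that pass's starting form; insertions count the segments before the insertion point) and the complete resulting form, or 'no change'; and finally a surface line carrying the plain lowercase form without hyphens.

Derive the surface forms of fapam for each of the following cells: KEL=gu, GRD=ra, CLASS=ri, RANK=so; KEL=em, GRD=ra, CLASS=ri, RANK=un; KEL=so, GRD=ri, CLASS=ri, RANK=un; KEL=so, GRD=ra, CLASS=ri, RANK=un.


cell KEL=gu, GRD=ra, CLASS=ri, RANK=so:
underlying: bo-fapam-os-ona-vi
1. 0 -> i / C _ C: no change
2. o -> e, u -> i / F C0 _: no change
3. f -> v, p -> b, t -> d / V _ V: fires at position(s) 3, 5: bovabamosonavi
4. e -> o, i -> u / B C0 _: fires at position(s) 14: bovabamosonavu
surface: bovabamosonavu

cell KEL=em, GRD=ra, CLASS=ri, RANK=un:
underlying: su-fapam-os-ona-p
1. 0 -> i / C _ C: no change
2. o -> e, u -> i / F C0 _: no change
3. f -> v, p -> b, t -> d / V _ V: fires at position(s) 3, 5: suvabamosonap
4. e -> o, i -> u / B C0 _: no change
surface: suvabamosonap

cell KEL=so, GRD=ri, CLASS=ri, RANK=un:
underlying: f-fapam-nan-ona-p
1. 0 -> i / C _ C: inserts after position(s) 1, 6: fifapaminanonap
2. o -> e, u -> i / F C0 _: no change
3. f -> v, p -> b, t -> d / V _ V: fires at position(s) 3, 5: fivabaminanonap
4. e -> o, i -> u / B C0 _: fires at position(s) 8: fivabamunanonap
surface: fivabamunanonap

cell KEL=so, GRD=ra, CLASS=ri, RANK=un:
underlying: f-fapam-os-ona-p
1. 0 -> i / C _ C: inserts after position(s) 1: fifapamosonap
2. o -> e, u -> i / F C0 _: no change
3. f -> v, p -> b, t -> d / V _ V: fires at position(s) 3, 5: fivabamosonap
4. e -> o, i -> u / B C0 _: no change
surface: fivabamosonap


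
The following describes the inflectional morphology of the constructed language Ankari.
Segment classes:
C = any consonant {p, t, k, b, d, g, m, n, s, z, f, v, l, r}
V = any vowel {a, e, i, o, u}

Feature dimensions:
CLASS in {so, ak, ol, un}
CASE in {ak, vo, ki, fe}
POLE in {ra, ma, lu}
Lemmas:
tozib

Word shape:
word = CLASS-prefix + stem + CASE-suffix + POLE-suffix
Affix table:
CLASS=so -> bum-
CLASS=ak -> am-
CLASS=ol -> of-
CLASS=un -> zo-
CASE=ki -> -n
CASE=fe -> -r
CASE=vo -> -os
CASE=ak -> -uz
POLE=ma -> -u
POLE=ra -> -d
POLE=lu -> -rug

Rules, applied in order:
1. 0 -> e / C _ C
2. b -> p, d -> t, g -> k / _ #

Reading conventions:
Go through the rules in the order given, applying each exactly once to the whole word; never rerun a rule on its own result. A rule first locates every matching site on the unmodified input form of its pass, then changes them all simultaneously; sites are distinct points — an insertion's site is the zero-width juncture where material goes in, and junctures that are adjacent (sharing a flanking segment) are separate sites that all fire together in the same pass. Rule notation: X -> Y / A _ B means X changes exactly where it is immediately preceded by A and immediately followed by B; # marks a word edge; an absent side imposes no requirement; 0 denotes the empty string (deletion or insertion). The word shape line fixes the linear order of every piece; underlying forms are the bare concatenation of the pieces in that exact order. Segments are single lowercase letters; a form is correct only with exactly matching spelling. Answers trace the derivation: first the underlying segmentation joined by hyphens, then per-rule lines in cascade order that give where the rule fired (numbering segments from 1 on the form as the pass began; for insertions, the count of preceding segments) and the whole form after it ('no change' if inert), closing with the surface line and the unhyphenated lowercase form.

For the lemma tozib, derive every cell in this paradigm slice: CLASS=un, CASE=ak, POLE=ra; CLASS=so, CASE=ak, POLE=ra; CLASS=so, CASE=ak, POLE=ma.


cell CLASS=un, CASE=ak, POLE=ra:
underlying: zo-tozib-uz-d
1. 0 -> e / C _ C: inserts after position(s) 9: zotozibuzed
2. b -> p, d -> t, g -> k / _ #: fires at position(s) 11: zotozibuzet
surface: zotozibuzet

cell CLASS=so, CASE=ak, POLE=ra:
underlying: bum-tozib-uz-d
1. 0 -> e / C _ C: inserts after position(s) 3, 10: bumetozibuzed
2. b -> p, d -> t, g -> k / _ #: fires at position(s) 13: bumetozibuzet
surface: bumetozibuzet

cell CLASS=so, CASE=ak, POLE=ma:
underlying: bum-tozib-uz-u
1. 0 -> e / C _ C: inserts after position(s) 3: bumetozibuzu
2. b -> p, d -> t, g -> k / _ #: no change
surface: bumetozibuzu


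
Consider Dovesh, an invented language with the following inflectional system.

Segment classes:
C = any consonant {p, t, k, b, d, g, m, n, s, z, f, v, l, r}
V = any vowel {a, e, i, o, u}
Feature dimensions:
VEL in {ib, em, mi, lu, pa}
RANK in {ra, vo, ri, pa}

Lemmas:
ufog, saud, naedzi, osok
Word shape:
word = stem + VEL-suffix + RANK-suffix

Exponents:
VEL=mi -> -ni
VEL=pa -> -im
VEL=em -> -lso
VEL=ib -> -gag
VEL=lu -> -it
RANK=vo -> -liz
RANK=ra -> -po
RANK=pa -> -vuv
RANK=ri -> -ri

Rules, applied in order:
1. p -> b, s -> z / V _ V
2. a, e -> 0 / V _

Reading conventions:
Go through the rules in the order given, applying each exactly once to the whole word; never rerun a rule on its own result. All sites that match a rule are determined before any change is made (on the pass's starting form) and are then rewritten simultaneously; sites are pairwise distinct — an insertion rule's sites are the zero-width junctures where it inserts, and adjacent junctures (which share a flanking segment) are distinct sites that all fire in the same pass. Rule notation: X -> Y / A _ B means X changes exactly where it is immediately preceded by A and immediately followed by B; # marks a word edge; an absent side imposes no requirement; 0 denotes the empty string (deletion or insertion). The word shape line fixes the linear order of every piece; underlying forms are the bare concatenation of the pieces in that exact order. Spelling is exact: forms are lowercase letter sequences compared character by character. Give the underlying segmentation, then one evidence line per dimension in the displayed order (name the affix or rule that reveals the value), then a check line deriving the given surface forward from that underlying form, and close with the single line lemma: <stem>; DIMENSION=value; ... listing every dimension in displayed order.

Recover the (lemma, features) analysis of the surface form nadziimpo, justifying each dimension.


underlying: naedzi-im-po
VEL=pa - signalled by the affix -im
RANK=ra - signalled by the affix -po
check: naedziimpo -> naedziimpo -> nadziimpo
lemma: naedzi; VEL=pa; RANK=ra


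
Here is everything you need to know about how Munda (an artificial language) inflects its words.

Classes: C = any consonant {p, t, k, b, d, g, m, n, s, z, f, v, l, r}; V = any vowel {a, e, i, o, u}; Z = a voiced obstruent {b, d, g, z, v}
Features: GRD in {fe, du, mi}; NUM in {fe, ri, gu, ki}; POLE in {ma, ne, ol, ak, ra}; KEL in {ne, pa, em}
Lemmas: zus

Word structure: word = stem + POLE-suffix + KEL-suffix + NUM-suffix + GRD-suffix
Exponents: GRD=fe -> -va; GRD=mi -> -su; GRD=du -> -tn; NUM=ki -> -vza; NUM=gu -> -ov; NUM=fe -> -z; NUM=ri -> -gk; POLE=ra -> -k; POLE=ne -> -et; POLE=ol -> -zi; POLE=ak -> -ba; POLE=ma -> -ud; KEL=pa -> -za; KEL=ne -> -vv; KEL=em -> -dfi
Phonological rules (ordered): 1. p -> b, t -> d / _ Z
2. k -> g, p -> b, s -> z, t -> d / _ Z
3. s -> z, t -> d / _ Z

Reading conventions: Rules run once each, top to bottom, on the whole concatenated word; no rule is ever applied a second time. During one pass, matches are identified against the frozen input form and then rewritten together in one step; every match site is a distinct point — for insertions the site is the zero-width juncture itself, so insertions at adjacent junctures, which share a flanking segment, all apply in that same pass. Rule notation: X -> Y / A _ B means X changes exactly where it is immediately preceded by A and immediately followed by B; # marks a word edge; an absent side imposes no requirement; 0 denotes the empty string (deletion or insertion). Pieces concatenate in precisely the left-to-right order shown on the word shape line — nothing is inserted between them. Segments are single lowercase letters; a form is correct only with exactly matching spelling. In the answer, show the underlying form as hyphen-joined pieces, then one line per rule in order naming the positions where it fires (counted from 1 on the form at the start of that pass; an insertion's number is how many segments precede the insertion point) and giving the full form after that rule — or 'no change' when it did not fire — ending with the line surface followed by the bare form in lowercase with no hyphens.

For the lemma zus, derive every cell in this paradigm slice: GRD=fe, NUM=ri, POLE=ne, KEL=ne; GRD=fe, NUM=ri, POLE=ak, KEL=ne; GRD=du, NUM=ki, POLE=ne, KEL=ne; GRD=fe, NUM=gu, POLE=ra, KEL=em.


cell GRD=fe, NUM=ri, POLE=ne, KEL=ne:
underlying: zus-et-vv-gk-va
1. p -> b, t -> d / _ Z: fires at position(s) 5: zusedvvgkva
2. k -> g, p -> b, s -> z, t -> d / _ Z: fires at position(s) 9: zusedvvggva
3. s -> z, t -> d / _ Z: no change
surface: zusedvvggva

cell GRD=fe, NUM=ri, POLE=ak, KEL=ne:
underlying: zus-ba-vv-gk-va
1. p -> b, t -> d / _ Z: no change
2. k -> g, p -> b, s -> z, t -> d / _ Z: fires at position(s) 3, 9: zuzbavvggva
3. s -> z, t -> d / _ Z: no change
surface: zuzbavvggva

cell GRD=du, NUM=ki, POLE=ne, KEL=ne:
underlying: zus-et-vv-vza-tn
1. p -> b, t -> d / _ Z: fires at position(s) 5: zusedvvvzatn
2. k -> g, p -> b, s -> z, t -> d / _ Z: no change
3. s -> z, t -> d / _ Z: no change
surface: zusedvvvzatn

cell GRD=fe, NUM=gu, POLE=ra, KEL=em:
underlying: zus-k-dfi-ov-va
1. p -> b, t -> d / _ Z: no change
2. k -> g, p -> b, s -> z, t -> d / _ Z: fires at position(s) 4: zusgdfiovva
3. s -> z, t -> d / _ Z: fires at position(s) 3: zuzgdfiovva
surface: zuzgdfiovva


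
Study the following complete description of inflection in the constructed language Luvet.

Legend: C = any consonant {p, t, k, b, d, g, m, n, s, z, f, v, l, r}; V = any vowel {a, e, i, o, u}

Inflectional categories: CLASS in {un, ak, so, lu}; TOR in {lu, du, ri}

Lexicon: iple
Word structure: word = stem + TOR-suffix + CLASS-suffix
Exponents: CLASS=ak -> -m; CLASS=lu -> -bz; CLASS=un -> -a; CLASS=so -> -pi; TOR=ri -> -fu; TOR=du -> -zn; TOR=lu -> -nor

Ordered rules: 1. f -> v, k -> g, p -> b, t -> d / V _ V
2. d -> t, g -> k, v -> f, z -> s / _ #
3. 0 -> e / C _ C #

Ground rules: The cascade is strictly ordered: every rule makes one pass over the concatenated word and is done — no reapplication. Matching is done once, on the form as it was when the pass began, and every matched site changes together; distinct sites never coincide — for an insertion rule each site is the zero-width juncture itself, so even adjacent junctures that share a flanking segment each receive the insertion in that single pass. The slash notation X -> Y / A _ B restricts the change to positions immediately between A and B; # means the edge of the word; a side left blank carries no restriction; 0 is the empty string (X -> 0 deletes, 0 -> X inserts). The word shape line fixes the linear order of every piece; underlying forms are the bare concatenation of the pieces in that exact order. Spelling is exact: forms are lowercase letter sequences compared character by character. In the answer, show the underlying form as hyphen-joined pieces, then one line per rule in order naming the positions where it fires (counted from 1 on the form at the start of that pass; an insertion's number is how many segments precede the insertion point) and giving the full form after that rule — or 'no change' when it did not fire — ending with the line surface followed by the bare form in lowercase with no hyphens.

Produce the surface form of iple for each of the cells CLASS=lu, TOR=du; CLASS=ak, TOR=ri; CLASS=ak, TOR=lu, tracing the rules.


cell CLASS=lu, TOR=du:
underlying: iple-zn-bz
1. f -> v, k -> g, p -> b, t -> d / V _ V: no change
2. d -> t, g -> k, v -> f, z -> s / _ #: fires at position(s) 8: ipleznbs
3. 0 -> e / C _ C #: inserts after position(s) 7: ipleznbes
surface: ipleznbes

cell CLASS=ak, TOR=ri:
underlying: iple-fu-m
1. f -> v, k -> g, p -> b, t -> d / V _ V: fires at position(s) 5: iplevum
2. d -> t, g -> k, v -> f, z -> s / _ #: no change
3. 0 -> e / C _ C #: no change
surface: iplevum

cell CLASS=ak, TOR=lu:
underlying: iple-nor-m
1. f -> v, k -> g, p -> b, t -> d / V _ V: no change
2. d -> t, g -> k, v -> f, z -> s / _ #: no change
3. 0 -> e / C _ C #: inserts after position(s) 7: iplenorem
surface: iplenorem


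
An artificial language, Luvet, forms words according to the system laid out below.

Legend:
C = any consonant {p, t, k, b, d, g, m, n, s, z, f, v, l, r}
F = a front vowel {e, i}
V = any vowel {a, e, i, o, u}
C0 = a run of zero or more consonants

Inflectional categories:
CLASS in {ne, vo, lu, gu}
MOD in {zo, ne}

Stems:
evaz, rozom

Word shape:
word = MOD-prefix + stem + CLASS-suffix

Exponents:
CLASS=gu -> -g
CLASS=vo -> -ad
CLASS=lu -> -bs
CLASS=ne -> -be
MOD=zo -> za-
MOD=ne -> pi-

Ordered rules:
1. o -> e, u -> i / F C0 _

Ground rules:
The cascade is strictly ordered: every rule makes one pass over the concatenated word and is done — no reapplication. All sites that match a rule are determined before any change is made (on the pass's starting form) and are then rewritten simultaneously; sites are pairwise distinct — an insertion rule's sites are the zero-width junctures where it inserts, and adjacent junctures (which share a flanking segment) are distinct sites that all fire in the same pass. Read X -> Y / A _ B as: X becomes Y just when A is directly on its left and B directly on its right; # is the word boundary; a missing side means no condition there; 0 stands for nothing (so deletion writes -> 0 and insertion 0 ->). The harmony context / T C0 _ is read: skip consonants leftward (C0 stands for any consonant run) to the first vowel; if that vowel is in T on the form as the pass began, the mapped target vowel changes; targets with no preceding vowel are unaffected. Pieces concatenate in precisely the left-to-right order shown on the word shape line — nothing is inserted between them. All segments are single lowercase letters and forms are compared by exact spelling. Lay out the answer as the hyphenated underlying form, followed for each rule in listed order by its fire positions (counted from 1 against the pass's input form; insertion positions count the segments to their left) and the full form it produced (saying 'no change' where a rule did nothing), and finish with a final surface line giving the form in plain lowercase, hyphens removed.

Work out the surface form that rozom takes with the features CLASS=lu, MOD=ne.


underlying: pi-rozom-bs
1. o -> e, u -> i / F C0 _: fires at position(s) 4: pirezombs
surface: pirezombs
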